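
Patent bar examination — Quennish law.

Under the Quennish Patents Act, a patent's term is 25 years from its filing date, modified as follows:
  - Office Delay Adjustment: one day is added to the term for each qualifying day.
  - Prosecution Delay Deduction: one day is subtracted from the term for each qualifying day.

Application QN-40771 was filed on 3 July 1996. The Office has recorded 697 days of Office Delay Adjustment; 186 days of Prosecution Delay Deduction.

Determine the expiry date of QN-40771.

2022-11-26

Base term: filing date + 25 years → 3 July 2021.
Office Delay Adjustment: +697 days → 31 May 2023.
Prosecution Delay Deduction: −186 days → 26 November 2022.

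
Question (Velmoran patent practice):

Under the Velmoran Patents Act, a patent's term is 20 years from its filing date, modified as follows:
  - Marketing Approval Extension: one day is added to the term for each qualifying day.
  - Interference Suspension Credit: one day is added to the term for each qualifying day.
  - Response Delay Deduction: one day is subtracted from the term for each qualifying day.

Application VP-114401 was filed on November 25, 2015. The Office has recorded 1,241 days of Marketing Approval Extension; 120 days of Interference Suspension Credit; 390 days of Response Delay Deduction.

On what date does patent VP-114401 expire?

Base term: filing date + 20 years → 25 November 2035.
Marketing Approval Extension: +1241 days → 19 April 2039.
Interference Suspension Credit: +120 days → 17 August 2039.
Response Delay Deduction: −390 days → 23 July 2038.

July 23, 2038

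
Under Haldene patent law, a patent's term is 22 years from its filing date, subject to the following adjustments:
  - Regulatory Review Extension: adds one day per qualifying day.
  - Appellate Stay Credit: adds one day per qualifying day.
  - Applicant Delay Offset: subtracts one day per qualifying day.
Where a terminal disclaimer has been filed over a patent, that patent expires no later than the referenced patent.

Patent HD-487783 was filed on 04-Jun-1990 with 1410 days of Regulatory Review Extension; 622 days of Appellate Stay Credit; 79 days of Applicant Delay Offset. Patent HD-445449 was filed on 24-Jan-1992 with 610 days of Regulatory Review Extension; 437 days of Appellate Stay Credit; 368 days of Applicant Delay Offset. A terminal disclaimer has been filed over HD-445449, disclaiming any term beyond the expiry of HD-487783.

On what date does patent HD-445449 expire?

December 4, 2015

Natural term of HD-445449:
  Base: filing + 22 years → 24 January 2014.
  Regulatory Review Extension: +610 days → 26 September 2015.
  Appellate Stay Credit: +437 days → 6 December 2016.
  Applicant Delay Offset: −368 days → 4 December 2015.
Expiry of referenced patent HD-487783:
  Base: filing + 22 years → 4 June 2012.
  Regulatory Review Extension: +1410 days → 14 April 2016.
  Appellate Stay Credit: +622 days → 27 December 2017.
  Applicant Delay Offset: −79 days → 9 October 2017.
Terminal disclaimer: HD-445449 expires on the earlier of 4 December 2015 and 9 October 2017.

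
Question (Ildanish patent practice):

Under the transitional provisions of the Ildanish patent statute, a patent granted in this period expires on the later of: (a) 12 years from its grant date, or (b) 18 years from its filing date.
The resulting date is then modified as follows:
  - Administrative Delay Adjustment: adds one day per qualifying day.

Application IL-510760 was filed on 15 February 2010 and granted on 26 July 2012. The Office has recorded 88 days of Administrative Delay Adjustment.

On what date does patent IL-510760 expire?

May 13, 2028

(a) grant + 12 years → 26 July 2024.
(b) filing + 18 years → 15 February 2028.
Later of the two: 15 February 2028.
Administrative Delay Adjustment: +88 days → 13 May 2028.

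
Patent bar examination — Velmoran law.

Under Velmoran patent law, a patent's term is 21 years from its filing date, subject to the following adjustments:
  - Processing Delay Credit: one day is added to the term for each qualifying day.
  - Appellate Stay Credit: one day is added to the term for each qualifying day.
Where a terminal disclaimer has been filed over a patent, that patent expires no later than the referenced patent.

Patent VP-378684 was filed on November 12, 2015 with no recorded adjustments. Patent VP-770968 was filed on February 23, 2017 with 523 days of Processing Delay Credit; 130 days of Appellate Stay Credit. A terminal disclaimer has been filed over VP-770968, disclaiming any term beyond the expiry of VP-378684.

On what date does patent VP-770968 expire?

November 12, 2036

Natural term of VP-770968:
  Base: filing + 21 years → 23 February 2038.
  Processing Delay Credit: +523 days → 31 July 2039.
  Appellate Stay Credit: +130 days → 8 December 2039.
Expiry of referenced patent VP-378684:
  Base: filing + 21 years → 12 November 2036.
Terminal disclaimer: VP-770968 expires on the earlier of 8 December 2039 and 12 November 2036.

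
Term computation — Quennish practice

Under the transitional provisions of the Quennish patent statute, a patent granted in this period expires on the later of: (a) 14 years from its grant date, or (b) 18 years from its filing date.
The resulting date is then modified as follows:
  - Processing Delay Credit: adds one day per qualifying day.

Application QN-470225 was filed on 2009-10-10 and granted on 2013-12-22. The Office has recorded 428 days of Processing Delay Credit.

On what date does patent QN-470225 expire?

(a) grant + 14 years → 22 December 2027.
(b) filing + 18 years → 10 October 2027.
Later of the two: 22 December 2027.
Processing Delay Credit: +428 days → 22 February 2029.

February 22, 2029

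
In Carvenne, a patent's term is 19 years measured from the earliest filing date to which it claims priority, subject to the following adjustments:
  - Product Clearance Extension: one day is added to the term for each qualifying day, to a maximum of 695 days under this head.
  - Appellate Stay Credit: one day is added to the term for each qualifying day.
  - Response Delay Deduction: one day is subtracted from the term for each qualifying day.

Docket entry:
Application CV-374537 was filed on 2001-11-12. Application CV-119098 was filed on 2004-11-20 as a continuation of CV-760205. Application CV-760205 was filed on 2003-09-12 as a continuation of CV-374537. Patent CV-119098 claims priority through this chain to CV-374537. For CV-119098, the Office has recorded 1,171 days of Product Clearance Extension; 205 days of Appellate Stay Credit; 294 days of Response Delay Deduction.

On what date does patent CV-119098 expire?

Earliest priority filing: 12 November 2001.
Base term: 12 November 2001 + 19 years → 12 November 2020.
Product Clearance Extension: 1171 days claimed exceeds the 695-day cap, so +695 days → 8 October 2022.
Appellate Stay Credit: +205 days → 1 May 2023.
Response Delay Deduction: −294 days → 11 July 2022.

July 11, 2022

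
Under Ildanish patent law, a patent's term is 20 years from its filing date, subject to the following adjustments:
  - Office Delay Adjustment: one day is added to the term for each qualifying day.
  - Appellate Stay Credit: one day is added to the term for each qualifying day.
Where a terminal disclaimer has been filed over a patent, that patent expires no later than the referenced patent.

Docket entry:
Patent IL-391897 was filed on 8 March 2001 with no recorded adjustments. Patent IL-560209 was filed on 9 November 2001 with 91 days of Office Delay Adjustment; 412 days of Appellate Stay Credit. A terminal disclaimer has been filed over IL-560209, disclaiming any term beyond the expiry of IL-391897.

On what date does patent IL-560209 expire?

March 8, 2021

Natural term of IL-560209:
  Base: filing + 20 years → 9 November 2021.
  Office Delay Adjustment: +91 days → 8 February 2022.
  Appellate Stay Credit: +412 days → 27 March 2023.
Expiry of referenced patent IL-391897:
  Base: filing + 20 years → 8 March 2021.
Terminal disclaimer: IL-560209 expires on the earlier of 27 March 2023 and 8 March 2021.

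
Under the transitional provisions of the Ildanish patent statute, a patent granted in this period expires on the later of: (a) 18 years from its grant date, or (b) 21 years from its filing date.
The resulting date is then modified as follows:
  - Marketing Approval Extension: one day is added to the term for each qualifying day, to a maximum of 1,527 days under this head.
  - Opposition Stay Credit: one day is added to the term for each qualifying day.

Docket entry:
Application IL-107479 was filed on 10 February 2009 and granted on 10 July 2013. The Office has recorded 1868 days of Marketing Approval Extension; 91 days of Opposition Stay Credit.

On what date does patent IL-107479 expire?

(a) grant + 18 years → 10 July 2031.
(b) filing + 21 years → 10 February 2030.
Later of the two: 10 July 2031.
Marketing Approval Extension: 1868 days claimed exceeds the 1527-day cap, so +1527 days → 14 September 2035.
Opposition Stay Credit: +91 days → 14 December 2035.

2035-12-14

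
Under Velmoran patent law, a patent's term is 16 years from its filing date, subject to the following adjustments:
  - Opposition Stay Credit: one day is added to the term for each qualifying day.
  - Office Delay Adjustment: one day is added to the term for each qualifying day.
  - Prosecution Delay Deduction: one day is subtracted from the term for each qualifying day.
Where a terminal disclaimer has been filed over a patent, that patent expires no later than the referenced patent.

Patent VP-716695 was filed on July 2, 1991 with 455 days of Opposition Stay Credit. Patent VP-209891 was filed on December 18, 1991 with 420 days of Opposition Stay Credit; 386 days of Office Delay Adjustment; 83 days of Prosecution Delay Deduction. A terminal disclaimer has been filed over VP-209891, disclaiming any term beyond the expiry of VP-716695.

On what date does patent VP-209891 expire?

Natural term of VP-209891:
  Base: filing + 16 years → 18 December 2007.
  Opposition Stay Credit: +420 days → 10 February 2009.
  Office Delay Adjustment: +386 days → 3 March 2010.
  Prosecution Delay Deduction: −83 days → 10 December 2009.
Expiry of referenced patent VP-716695:
  Base: filing + 16 years → 2 July 2007.
  Opposition Stay Credit: +455 days → 29 September 2008.
Terminal disclaimer: VP-209891 expires on the earlier of 10 December 2009 and 29 September 2008.

September 29, 2008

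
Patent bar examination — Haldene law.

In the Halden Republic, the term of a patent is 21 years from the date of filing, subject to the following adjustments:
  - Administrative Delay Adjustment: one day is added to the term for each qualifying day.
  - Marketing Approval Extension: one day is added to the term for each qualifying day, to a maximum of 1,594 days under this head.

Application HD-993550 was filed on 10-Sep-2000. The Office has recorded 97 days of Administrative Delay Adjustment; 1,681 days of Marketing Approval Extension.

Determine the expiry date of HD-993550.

Base term: filing date + 21 years → 10 September 2021.
Administrative Delay Adjustment: +97 days → 16 December 2021.
Marketing Approval Extension: 1681 days claimed exceeds the 1594-day cap, so +1594 days → 28 April 2026.

2026-04-28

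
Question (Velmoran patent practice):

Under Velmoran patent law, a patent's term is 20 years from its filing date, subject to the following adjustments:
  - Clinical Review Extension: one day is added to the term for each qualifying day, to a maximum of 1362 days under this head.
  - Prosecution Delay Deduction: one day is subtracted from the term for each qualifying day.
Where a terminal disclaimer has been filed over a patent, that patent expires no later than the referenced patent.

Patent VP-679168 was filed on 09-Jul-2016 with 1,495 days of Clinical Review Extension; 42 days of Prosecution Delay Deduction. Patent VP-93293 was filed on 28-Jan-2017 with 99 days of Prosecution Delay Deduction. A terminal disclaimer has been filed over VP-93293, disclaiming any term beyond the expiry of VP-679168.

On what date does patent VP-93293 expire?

2036-10-21

Natural term of VP-93293:
  Base: filing + 20 years → 28 January 2037.
  Prosecution Delay Deduction: −99 days → 21 October 2036.
Expiry of referenced patent VP-679168:
  Base: filing + 20 years → 9 July 2036.
  Clinical Review Extension: 1495 days claimed exceeds the 1362-day cap, so +1362 days → 1 April 2040.
  Prosecution Delay Deduction: −42 days → 19 February 2040.
Terminal disclaimer: VP-93293 expires on the earlier of 21 October 2036 and 19 February 2040.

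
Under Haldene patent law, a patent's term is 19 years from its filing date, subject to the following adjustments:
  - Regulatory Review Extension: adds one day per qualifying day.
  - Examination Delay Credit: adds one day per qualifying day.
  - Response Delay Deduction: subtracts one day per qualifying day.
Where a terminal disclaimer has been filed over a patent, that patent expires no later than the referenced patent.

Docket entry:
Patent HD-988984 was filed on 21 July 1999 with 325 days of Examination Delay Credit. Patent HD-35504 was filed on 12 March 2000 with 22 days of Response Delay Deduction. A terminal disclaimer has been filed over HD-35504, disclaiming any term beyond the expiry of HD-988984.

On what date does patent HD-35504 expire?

2019-02-18

Natural term of HD-35504:
  Base: filing + 19 years → 12 March 2019.
  Response Delay Deduction: −22 days → 18 February 2019.
Expiry of referenced patent HD-988984:
  Base: filing + 19 years → 21 July 2018.
  Examination Delay Credit: +325 days → 11 June 2019.
Terminal disclaimer: HD-35504 expires on the earlier of 18 February 2019 and 11 June 2019.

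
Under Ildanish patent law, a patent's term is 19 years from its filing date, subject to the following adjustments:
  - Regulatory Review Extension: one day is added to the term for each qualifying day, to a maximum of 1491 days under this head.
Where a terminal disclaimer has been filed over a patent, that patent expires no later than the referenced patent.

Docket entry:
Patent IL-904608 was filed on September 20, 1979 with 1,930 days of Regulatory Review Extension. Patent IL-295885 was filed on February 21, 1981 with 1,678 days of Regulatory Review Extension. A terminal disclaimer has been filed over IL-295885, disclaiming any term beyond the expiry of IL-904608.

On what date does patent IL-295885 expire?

Natural term of IL-295885:
  Base: filing + 19 years → 21 February 2000.
  Regulatory Review Extension: 1678 days claimed exceeds the 1491-day cap, so +1491 days → 22 March 2004.
Expiry of referenced patent IL-904608:
  Base: filing + 19 years → 20 September 1998.
  Regulatory Review Extension: 1930 days claimed exceeds the 1491-day cap, so +1491 days → 20 October 2002.
Terminal disclaimer: IL-295885 expires on the earlier of 22 March 2004 and 20 October 2002.

2002-10-20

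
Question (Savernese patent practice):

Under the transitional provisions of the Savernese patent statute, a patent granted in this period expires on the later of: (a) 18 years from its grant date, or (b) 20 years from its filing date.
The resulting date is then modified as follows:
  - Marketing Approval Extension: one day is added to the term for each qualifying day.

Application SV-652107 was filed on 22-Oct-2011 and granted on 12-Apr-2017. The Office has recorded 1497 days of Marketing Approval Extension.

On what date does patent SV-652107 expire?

(a) grant + 18 years → 12 April 2035.
(b) filing + 20 years → 22 October 2031.
Later of the two: 12 April 2035.
Marketing Approval Extension: +1497 days → 18 May 2039.

May 18, 2039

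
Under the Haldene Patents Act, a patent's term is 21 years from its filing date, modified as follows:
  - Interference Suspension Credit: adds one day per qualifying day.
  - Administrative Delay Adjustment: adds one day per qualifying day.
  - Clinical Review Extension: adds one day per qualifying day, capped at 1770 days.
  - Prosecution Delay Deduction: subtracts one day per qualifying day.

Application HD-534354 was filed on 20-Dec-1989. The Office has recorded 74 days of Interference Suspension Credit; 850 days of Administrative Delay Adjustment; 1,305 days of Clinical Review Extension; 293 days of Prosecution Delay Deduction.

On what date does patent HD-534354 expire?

Base term: filing date + 21 years → 20 December 2010.
Interference Suspension Credit: +74 days → 4 March 2011.
Administrative Delay Adjustment: +850 days → 1 July 2013.
Clinical Review Extension: 1305 days (within the 1770-day cap) → +1305 days → 26 January 2017.
Prosecution Delay Deduction: −293 days → 8 April 2016.

April 8, 2016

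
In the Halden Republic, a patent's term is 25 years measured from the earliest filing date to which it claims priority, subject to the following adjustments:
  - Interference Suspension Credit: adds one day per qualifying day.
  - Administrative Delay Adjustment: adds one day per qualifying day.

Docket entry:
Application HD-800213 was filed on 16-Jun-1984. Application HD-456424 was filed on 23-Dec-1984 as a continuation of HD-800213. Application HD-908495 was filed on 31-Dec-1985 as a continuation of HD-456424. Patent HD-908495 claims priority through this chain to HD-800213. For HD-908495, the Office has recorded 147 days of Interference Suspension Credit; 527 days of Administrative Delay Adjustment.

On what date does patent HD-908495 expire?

April 21, 2011

Earliest priority filing: 16 June 1984.
Base term: 16 June 1984 + 25 years → 16 June 2009.
Interference Suspension Credit: +147 days → 10 November 2009.
Administrative Delay Adjustment: +527 days → 21 April 2011.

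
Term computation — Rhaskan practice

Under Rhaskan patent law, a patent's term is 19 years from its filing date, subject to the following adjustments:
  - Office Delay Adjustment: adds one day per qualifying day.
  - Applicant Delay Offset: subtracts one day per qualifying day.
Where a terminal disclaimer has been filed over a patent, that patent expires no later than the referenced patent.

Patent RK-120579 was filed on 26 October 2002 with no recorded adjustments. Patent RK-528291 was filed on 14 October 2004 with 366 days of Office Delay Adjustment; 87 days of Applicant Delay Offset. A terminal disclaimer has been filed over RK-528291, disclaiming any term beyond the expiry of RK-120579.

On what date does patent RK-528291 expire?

Natural term of RK-528291:
  Base: filing + 19 years → 14 October 2023.
  Office Delay Adjustment: +366 days → 14 October 2024.
  Applicant Delay Offset: −87 days → 19 July 2024.
Expiry of referenced patent RK-120579:
  Base: filing + 19 years → 26 October 2021.
Terminal disclaimer: RK-528291 expires on the earlier of 19 July 2024 and 26 October 2021.

2021-10-26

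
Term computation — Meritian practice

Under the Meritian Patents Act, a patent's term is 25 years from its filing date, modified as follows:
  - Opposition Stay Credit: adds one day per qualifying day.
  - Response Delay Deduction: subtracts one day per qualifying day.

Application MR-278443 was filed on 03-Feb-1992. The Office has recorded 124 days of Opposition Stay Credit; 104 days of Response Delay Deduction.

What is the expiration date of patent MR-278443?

Base term: filing date + 25 years → 3 February 2017.
Opposition Stay Credit: +124 days → 7 June 2017.
Response Delay Deduction: −104 days → 23 February 2017.

2017-02-23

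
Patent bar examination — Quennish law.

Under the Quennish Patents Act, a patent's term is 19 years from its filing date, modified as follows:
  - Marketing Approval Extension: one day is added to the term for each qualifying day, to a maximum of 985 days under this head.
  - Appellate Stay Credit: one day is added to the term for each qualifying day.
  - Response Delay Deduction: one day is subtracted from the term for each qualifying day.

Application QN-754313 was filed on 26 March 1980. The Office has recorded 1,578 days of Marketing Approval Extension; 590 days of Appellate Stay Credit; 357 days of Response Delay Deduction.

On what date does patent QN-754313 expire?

Base term: filing date + 19 years → 26 March 1999.
Marketing Approval Extension: 1578 days claimed exceeds the 985-day cap, so +985 days → 5 December 2001.
Appellate Stay Credit: +590 days → 18 July 2003.
Response Delay Deduction: −357 days → 26 July 2002.

July 26, 2002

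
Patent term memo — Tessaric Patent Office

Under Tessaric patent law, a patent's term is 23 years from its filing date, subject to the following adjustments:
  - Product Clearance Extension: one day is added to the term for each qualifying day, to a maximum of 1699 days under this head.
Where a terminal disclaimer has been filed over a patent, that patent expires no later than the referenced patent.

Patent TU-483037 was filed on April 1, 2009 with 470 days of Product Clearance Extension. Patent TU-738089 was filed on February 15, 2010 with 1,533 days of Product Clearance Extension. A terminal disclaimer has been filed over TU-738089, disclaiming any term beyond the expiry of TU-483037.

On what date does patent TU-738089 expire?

Natural term of TU-738089:
  Base: filing + 23 years → 15 February 2033.
  Product Clearance Extension: 1533 days (within the 1699-day cap) → +1533 days → 28 April 2037.
Expiry of referenced patent TU-483037:
  Base: filing + 23 years → 1 April 2032.
  Product Clearance Extension: 470 days (within the 1699-day cap) → +470 days → 15 July 2033.
Terminal disclaimer: TU-738089 expires on the earlier of 28 April 2037 and 15 July 2033.

July 15, 2033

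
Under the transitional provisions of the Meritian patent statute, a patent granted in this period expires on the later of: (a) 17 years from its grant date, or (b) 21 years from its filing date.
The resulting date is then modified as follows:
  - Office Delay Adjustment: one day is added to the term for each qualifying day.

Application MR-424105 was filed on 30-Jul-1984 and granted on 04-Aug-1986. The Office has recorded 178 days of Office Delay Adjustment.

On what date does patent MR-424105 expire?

2006-01-24

(a) grant + 17 years → 4 August 2003.
(b) filing + 21 years → 30 July 2005.
Later of the two: 30 July 2005.
Office Delay Adjustment: +178 days → 24 January 2006.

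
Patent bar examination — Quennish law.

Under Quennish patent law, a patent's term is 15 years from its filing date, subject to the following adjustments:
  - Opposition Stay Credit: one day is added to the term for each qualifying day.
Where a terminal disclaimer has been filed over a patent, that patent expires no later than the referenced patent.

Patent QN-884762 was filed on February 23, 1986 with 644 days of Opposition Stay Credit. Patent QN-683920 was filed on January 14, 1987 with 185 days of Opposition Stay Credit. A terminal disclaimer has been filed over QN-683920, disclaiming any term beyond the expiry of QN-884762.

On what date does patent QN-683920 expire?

July 18, 2002

Natural term of QN-683920:
  Base: filing + 15 years → 14 January 2002.
  Opposition Stay Credit: +185 days → 18 July 2002.
Expiry of referenced patent QN-884762:
  Base: filing + 15 years → 23 February 2001.
  Opposition Stay Credit: +644 days → 29 November 2002.
Terminal disclaimer: QN-683920 expires on the earlier of 18 July 2002 and 29 November 2002.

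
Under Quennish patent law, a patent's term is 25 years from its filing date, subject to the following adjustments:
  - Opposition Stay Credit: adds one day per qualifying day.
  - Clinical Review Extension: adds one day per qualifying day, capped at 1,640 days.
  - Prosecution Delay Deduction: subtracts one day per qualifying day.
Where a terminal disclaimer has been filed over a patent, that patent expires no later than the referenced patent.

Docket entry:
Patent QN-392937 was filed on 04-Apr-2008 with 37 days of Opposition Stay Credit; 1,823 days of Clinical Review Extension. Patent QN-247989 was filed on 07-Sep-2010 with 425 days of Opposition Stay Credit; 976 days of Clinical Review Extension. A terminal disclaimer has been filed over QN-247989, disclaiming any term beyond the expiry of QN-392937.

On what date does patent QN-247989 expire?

Natural term of QN-247989:
  Base: filing + 25 years → 7 September 2035.
  Opposition Stay Credit: +425 days → 5 November 2036.
  Clinical Review Extension: 976 days (within the 1640-day cap) → +976 days → 9 July 2039.
Expiry of referenced patent QN-392937:
  Base: filing + 25 years → 4 April 2033.
  Opposition Stay Credit: +37 days → 11 May 2033.
  Clinical Review Extension: 1823 days claimed exceeds the 1640-day cap, so +1640 days → 6 November 2037.
Terminal disclaimer: QN-247989 expires on the earlier of 9 July 2039 and 6 November 2037.

2037-11-06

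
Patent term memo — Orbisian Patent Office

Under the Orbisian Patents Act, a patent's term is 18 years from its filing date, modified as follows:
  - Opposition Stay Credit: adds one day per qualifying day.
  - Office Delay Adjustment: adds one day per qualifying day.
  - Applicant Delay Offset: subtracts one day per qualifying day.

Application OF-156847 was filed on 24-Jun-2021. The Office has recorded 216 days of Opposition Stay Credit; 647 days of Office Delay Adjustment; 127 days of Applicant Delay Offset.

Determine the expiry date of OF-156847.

2041-06-29

Base term: filing date + 18 years → 24 June 2039.
Opposition Stay Credit: +216 days → 26 January 2040.
Office Delay Adjustment: +647 days → 3 November 2041.
Applicant Delay Offset: −127 days → 29 June 2041.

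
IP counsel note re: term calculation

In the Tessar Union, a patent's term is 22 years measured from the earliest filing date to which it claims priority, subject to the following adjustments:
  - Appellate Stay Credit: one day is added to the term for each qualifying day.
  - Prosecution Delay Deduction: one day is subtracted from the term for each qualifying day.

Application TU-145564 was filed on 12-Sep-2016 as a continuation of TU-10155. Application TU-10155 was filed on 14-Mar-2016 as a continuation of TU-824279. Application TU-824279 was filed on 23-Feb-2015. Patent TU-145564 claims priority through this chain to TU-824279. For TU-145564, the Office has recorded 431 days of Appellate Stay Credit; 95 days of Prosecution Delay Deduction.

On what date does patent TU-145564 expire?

2038-01-25

Earliest priority filing: 23 February 2015.
Base term: 23 February 2015 + 22 years → 23 February 2037.
Appellate Stay Credit: +431 days → 30 April 2038.
Prosecution Delay Deduction: −95 days → 25 January 2038.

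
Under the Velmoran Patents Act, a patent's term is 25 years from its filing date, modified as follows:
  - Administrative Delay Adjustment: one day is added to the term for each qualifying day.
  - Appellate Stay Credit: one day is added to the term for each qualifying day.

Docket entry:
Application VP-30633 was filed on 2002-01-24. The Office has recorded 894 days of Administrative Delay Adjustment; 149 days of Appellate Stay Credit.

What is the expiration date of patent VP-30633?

December 2, 2029

Base term: filing date + 25 years → 24 January 2027.
Administrative Delay Adjustment: +894 days → 6 July 2029.
Appellate Stay Credit: +149 days → 2 December 2029.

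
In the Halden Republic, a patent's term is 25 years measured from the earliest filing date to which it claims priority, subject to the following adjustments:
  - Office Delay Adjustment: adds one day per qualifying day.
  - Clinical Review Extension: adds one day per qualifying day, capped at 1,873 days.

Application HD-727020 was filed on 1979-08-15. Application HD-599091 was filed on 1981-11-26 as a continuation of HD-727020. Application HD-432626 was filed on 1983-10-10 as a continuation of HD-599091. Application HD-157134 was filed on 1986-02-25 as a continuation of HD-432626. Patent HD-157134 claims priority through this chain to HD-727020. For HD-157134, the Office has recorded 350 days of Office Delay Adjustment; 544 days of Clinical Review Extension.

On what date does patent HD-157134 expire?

Earliest priority filing: 15 August 1979.
Base term: 15 August 1979 + 25 years → 15 August 2004.
Office Delay Adjustment: +350 days → 31 July 2005.
Clinical Review Extension: 544 days (within the 1873-day cap) → +544 days → 26 January 2007.

2007-01-26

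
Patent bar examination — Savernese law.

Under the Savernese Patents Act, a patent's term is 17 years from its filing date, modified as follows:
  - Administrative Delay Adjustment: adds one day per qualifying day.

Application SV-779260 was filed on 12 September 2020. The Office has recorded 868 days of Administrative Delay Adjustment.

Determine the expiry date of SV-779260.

Base term: filing date + 17 years → 12 September 2037.
Administrative Delay Adjustment: +868 days → 28 January 2040.

January 28, 2040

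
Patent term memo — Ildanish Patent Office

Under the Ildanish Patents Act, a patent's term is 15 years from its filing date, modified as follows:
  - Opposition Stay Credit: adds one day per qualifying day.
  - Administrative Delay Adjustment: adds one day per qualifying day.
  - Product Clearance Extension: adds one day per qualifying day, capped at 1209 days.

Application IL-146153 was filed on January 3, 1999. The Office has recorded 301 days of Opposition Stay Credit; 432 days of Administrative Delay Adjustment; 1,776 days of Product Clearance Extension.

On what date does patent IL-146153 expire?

2019-04-29

Base term: filing date + 15 years → 3 January 2014.
Opposition Stay Credit: +301 days → 31 October 2014.
Administrative Delay Adjustment: +432 days → 6 January 2016.
Product Clearance Extension: 1776 days claimed exceeds the 1209-day cap, so +1209 days → 29 April 2019.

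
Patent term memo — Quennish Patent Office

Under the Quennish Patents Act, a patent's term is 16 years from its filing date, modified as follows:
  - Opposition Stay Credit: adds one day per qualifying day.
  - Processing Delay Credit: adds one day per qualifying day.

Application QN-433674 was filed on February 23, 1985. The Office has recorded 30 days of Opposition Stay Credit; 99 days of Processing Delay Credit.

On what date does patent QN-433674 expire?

2001-07-02

Base term: filing date + 16 years → 23 February 2001.
Opposition Stay Credit: +30 days → 25 March 2001.
Processing Delay Credit: +99 days → 2 July 2001.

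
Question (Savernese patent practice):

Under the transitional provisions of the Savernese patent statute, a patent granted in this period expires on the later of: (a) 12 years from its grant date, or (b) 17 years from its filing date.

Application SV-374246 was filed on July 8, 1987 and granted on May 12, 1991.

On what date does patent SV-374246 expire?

(a) grant + 12 years → 12 May 2003.
(b) filing + 17 years → 8 July 2004.
Later of the two: 8 July 2004.

2004-07-08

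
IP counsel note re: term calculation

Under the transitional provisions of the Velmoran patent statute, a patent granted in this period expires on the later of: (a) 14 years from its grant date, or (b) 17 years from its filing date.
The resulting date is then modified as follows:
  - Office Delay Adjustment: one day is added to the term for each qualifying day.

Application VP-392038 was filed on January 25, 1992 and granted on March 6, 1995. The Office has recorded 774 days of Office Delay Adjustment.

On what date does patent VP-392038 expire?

(a) grant + 14 years → 6 March 2009.
(b) filing + 17 years → 25 January 2009.
Later of the two: 6 March 2009.
Office Delay Adjustment: +774 days → 19 April 2011.

April 19, 2011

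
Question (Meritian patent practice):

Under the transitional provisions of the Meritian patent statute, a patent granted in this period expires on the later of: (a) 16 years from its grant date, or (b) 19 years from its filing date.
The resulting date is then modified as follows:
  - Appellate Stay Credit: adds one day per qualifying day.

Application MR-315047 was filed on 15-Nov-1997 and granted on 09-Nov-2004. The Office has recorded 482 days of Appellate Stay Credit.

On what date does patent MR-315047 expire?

(a) grant + 16 years → 9 November 2020.
(b) filing + 19 years → 15 November 2016.
Later of the two: 9 November 2020.
Appellate Stay Credit: +482 days → 6 March 2022.

March 6, 2022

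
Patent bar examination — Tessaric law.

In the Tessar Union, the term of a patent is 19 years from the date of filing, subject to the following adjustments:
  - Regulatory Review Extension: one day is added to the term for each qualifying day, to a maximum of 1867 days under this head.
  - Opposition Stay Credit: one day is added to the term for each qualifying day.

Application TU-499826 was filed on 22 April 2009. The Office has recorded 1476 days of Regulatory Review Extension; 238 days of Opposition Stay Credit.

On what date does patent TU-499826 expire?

December 31, 2032

Base term: filing date + 19 years → 22 April 2028.
Regulatory Review Extension: 1476 days (within the 1867-day cap) → +1476 days → 7 May 2032.
Opposition Stay Credit: +238 days → 31 December 2032.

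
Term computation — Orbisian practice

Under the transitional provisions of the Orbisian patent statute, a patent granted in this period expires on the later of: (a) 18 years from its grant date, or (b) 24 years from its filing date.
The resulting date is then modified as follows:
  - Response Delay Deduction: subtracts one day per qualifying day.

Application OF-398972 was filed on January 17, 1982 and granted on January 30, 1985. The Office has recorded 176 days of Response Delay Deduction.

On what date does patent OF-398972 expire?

2005-07-25

(a) grant + 18 years → 30 January 2003.
(b) filing + 24 years → 17 January 2006.
Later of the two: 17 January 2006.
Response Delay Deduction: −176 days → 25 July 2005.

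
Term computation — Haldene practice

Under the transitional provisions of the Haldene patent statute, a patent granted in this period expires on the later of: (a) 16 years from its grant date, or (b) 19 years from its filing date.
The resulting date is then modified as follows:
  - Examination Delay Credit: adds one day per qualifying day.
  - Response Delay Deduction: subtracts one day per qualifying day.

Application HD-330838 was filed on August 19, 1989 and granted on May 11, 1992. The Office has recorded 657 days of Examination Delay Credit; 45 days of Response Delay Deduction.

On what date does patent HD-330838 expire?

(a) grant + 16 years → 11 May 2008.
(b) filing + 19 years → 19 August 2008.
Later of the two: 19 August 2008.
Examination Delay Credit: +657 days → 7 June 2010.
Response Delay Deduction: −45 days → 23 April 2010.

April 23, 2010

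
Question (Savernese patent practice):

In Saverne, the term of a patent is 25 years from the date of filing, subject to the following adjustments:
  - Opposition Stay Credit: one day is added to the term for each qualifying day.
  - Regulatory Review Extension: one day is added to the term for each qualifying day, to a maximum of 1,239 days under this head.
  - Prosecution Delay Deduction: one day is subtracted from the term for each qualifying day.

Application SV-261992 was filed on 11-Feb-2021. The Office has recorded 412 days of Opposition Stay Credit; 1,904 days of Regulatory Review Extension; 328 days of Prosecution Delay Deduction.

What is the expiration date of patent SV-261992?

Base term: filing date + 25 years → 11 February 2046.
Opposition Stay Credit: +412 days → 30 March 2047.
Regulatory Review Extension: 1904 days claimed exceeds the 1239-day cap, so +1239 days → 20 August 2050.
Prosecution Delay Deduction: −328 days → 26 September 2049.

2049-09-26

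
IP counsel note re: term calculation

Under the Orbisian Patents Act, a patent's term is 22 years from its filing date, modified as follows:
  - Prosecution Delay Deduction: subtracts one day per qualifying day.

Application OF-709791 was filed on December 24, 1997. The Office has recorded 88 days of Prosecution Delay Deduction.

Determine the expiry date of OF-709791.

Base term: filing date + 22 years → 24 December 2019.
Prosecution Delay Deduction: −88 days → 27 September 2019.

2019-09-27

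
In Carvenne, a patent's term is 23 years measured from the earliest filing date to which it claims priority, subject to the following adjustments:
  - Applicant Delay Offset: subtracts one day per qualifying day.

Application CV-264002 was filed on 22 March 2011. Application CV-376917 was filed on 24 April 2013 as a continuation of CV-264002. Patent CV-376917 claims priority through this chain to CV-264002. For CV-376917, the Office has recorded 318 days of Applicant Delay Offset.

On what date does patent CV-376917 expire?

2033-05-08

Earliest priority filing: 22 March 2011.
Base term: 22 March 2011 + 23 years → 22 March 2034.
Applicant Delay Offset: −318 days → 8 May 2033.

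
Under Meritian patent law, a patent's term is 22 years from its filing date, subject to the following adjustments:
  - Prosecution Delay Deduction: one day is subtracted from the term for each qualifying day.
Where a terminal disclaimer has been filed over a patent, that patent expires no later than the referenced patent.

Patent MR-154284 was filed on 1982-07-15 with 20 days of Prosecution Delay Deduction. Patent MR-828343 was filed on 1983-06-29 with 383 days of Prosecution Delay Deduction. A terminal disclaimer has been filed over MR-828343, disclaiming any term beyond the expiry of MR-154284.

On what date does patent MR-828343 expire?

Natural term of MR-828343:
  Base: filing + 22 years → 29 June 2005.
  Prosecution Delay Deduction: −383 days → 11 June 2004.
Expiry of referenced patent MR-154284:
  Base: filing + 22 years → 15 July 2004.
  Prosecution Delay Deduction: −20 days → 25 June 2004.
Terminal disclaimer: MR-828343 expires on the earlier of 11 June 2004 and 25 June 2004.

2004-06-11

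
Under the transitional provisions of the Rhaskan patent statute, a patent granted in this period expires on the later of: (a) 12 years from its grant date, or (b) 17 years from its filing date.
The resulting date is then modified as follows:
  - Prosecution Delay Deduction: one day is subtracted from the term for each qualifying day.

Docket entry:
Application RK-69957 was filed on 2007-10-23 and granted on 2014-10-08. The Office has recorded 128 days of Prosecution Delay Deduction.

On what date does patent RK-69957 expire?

2026-06-02

(a) grant + 12 years → 8 October 2026.
(b) filing + 17 years → 23 October 2024.
Later of the two: 8 October 2026.
Prosecution Delay Deduction: −128 days → 2 June 2026.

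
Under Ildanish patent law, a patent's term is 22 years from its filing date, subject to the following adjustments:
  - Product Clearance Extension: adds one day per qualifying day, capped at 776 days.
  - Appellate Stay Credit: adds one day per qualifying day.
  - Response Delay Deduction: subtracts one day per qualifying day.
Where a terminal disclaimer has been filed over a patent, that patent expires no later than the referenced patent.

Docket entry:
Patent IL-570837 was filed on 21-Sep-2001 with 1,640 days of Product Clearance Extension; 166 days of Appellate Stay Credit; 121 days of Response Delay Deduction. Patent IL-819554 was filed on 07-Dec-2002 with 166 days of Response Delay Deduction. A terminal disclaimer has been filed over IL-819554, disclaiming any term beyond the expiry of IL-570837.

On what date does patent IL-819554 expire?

Natural term of IL-819554:
  Base: filing + 22 years → 7 December 2024.
  Response Delay Deduction: −166 days → 24 June 2024.
Expiry of referenced patent IL-570837:
  Base: filing + 22 years → 21 September 2023.
  Product Clearance Extension: 1640 days claimed exceeds the 776-day cap, so +776 days → 5 November 2025.
  Appellate Stay Credit: +166 days → 20 April 2026.
  Response Delay Deduction: −121 days → 20 December 2025.
Terminal disclaimer: IL-819554 expires on the earlier of 24 June 2024 and 20 December 2025.

2024-06-24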